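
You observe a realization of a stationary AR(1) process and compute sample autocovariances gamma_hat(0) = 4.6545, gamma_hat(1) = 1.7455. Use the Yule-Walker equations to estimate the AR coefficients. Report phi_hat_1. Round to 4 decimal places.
\hat\phi_{1} = 0.3750

The Yule-Walker equations for an AR(p) process read, in matrix form,
  Gamma_p phi = r_p,   with   (Gamma_p)_{ij} = gamma(|i - j|),
                       (r_p)_i = gamma(i),   i,j = 1..p.
Substitute the sample gammas (Toeplitz matrix and right-hand side of size 1):
  Gamma_p = [[4.6545]]
  r_p     = [1.7455]
With p = 1 this is the single equation gamma(0) phi_1 = gamma(1):
  phi_hat_1 = gamma(1) / gamma(0) = 1.7455 / 4.6545 = 0.3750.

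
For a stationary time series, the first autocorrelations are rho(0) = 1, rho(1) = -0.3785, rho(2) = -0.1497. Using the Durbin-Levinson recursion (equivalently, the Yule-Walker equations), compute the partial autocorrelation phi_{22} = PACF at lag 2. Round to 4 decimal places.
\phi_{22} = -0.3420

The PACF at lag k is phi_{kk}, the last component of the solution
to the Yule-Walker system G_k phi = r_k where
  (G_k)_{ij} = rho(|i - j|), (r_k)_i = rho(i), i,j = 1..k.
Equivalently, Durbin-Levinson gives phi_{kk} iteratively:
  phi_{11} = rho(1)
  phi_{kk} = [rho(k) - sum_{j=1..k-1} phi_{k-1,j} rho(k-j)]
            / [1 - sum_{j=1..k-1} phi_{k-1,j} rho(j)],
  phi_{k,j} = phi_{k-1,j} - phi_{kk} phi_{k-1,k-j},  j = 1..k-1.
Step k = 1:
  phi_11 = rho(1) = -0.3785.
Step k = 2:
  phi_22 = [rho(2) - phi_11 rho(1)] / [1 - phi_11 rho(1)] = [-0.1497 - (-0.3785)(-0.3785)] / [1 - (-0.3785)(-0.3785)]
         = -0.29296225 / 0.85673775 = -0.342.
Therefore phi_{22} = -0.3420.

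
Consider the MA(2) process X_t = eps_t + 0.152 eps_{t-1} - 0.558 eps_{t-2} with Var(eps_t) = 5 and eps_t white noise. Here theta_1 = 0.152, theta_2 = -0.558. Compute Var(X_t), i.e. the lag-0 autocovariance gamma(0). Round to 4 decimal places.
\gamma(0) = 6.6723

For an MA(q) process X_t = eps_t + sum_i theta_i eps_{t-i} with
Var(eps_t) = sigma^2, the variance is
  gamma(0) = sigma^2 * (1 + sum_i theta_i^2).
  sum_i theta_i^2 = (0.152)^2 + (-0.558)^2 = 0.023104 + 0.311364 = 0.334468.
  gamma(0) = 5 * (1 + 0.334468) = 5 * 1.334468 = 6.67234, which rounds to 6.6723.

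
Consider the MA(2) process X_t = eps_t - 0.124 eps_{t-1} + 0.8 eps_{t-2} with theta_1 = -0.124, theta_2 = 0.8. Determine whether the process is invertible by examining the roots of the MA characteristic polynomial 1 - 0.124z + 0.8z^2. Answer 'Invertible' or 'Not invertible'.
\text{Invertible}

The MA(q) characteristic polynomial is P(z) = 1 - 0.124z + 0.8z^2.
Invertibility requires all roots to lie outside the unit circle, i.e. |z| > 1 for every root.
Set 1 + (-0.124) z + (0.8) z^2 = 0, i.e. a z^2 + b z + c = 0 with a = 0.8, b = -0.124, c = 1.
Discriminant D = b^2 - 4ac = (-0.124)^2 - 4*(0.8)*1 = 0.015376 - (3.2) = -3.184624.
D < 0, so the roots are the complex-conjugate pair z = (-b +/- i sqrt(-D)) / (2a) = 0.0775 +/- 1.1153i.
For a conjugate pair |z|^2 = z * conj(z) = (product of roots) = c/a = 1/(0.8) = 1.25, so |z| = sqrt(1.25) = 1.118 for both roots.
Moduli of all roots: 1.1180, 1.1180.
All moduli strictly greater than 1? Yes.
Verdict: Invertible.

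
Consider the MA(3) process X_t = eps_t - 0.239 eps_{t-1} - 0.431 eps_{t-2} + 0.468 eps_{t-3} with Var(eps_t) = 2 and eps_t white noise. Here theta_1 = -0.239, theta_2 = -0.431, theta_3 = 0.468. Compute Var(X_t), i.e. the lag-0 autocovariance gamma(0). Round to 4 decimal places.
\gamma(0) = 2.9238

For an MA(q) process X_t = eps_t + sum_i theta_i eps_{t-i} with
Var(eps_t) = sigma^2, the variance is
  gamma(0) = sigma^2 * (1 + sum_i theta_i^2).
  sum_i theta_i^2 = (-0.239)^2 + (-0.431)^2 + (0.468)^2 = 0.057121 + 0.185761 + 0.219024 = 0.461906.
  gamma(0) = 2 * (1 + 0.461906) = 2 * 1.461906 = 2.923812, which rounds to 2.9238.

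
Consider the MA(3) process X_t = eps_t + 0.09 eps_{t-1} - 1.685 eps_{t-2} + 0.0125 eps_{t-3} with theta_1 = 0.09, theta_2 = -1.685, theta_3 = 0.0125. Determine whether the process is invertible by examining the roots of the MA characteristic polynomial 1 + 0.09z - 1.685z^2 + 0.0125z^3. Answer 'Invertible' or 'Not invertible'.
\text{Not invertible}

The MA(q) characteristic polynomial is P(z) = 1 + 0.09z - 1.685z^2 + 0.0125z^3.
Invertibility requires all roots to lie outside the unit circle, i.e. |z| > 1 for every root.
Degree 3: look for a simple real root z0 first, then factor out (1 - z/z0) and solve the remaining quadratic.
Testing z0 = 0.8: P(0.8) = 1 + (0.09)(0.8) + (-1.685)(0.8)^2 + (0.0125)(0.8)^3
  = 1 + (0.072) + (-1.0784) + (0.0064) = 0.  So z_0 = 0.8 is a root, |z_0| = 0.8.
Divide out the factor (1 - 1.25 z) = (1 - z/z0) (since 1/z0 = 1.25):
  P(z) = (1 - 1.25 z)(1 + (1.34) z + (-0.01) z^2)
  [check: z-coef 1.34 - (1.25) = 0.09; z^2-coef -0.01 - (1.25)(1.34) = -1.685; z^3-coef -(1.25)(-0.01) = 0.0125.]
Remaining roots from the quadratic factor 1 + (1.34) z + (-0.01) z^2:
  Set 1 + (1.34) z + (-0.01) z^2 = 0, i.e. a z^2 + b z + c = 0 with a = -0.01, b = 1.34, c = 1.
  Discriminant D = b^2 - 4ac = (1.34)^2 - 4*(-0.01)*1 = 1.7956 - (-0.04) = 1.8356.
  D >= 0, so the roots are real: z = (-b +/- sqrt(D)) / (2a) = (-1.34 +/- 1.354843) / (-0.02).
    z_1 = (-1.34 + 1.354843) / (-0.02) = -0.7422,   |z_1| = 0.7422.
    z_2 = (-1.34 - 1.354843) / (-0.02) = 134.7422,   |z_2| = 134.7422.
Moduli of all roots: 0.8000, 0.7422, 134.7422.
All moduli strictly greater than 1? No.
Verdict: Not invertible.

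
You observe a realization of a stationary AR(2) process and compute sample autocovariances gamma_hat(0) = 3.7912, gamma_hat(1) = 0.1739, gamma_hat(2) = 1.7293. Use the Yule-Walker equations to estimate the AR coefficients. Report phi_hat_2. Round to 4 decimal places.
\hat\phi_{2} = 0.4550

The Yule-Walker equations for an AR(p) process read, in matrix form,
  Gamma_p phi = r_p,   with   (Gamma_p)_{ij} = gamma(|i - j|),
                       (r_p)_i = gamma(i),   i,j = 1..p.
Substitute the sample gammas (Toeplitz matrix and right-hand side of size 2):
  Gamma_p = [[3.7912, 0.1739], [0.1739, 3.7912]]
  r_p     = [0.1739, 1.7293]
Written out:
  3.7912 phi_1 + 0.1739 phi_2 = 0.1739
  0.1739 phi_1 + 3.7912 phi_2 = 1.7293
Solve by Cramer's rule:
  det = gamma(0)^2 - gamma(1)^2 = (3.7912)^2 - (0.1739)^2 = 14.37319744 - 0.03024121 = 14.34295623
  phi_hat_1 = [gamma(1) gamma(0) - gamma(1) gamma(2)] / det = [(0.1739)(3.7912) - (0.1739)(1.7293)] / 14.34295623 = 0.35856441 / 14.34295623 = 0.025
  phi_hat_2 = [gamma(0) gamma(2) - gamma(1)^2] / det = [(3.7912)(1.7293) - (0.1739)^2] / 14.34295623 = 6.52588095 / 14.34295623 = 0.455
So phi_hat = [0.0250, 0.4550].
Therefore phi_hat_2 = 0.4550.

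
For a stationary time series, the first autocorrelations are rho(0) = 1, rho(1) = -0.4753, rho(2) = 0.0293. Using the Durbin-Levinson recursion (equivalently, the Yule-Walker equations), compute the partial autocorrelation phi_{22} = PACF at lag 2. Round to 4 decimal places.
\phi_{22} = -0.2540

The PACF at lag k is phi_{kk}, the last component of the solution
to the Yule-Walker system G_k phi = r_k where
  (G_k)_{ij} = rho(|i - j|), (r_k)_i = rho(i), i,j = 1..k.
Equivalently, Durbin-Levinson gives phi_{kk} iteratively:
  phi_{11} = rho(1)
  phi_{kk} = [rho(k) - sum_{j=1..k-1} phi_{k-1,j} rho(k-j)]
            / [1 - sum_{j=1..k-1} phi_{k-1,j} rho(j)],
  phi_{k,j} = phi_{k-1,j} - phi_{kk} phi_{k-1,k-j},  j = 1..k-1.
Step k = 1:
  phi_11 = rho(1) = -0.4753.
Step k = 2:
  phi_22 = [rho(2) - phi_11 rho(1)] / [1 - phi_11 rho(1)] = [0.0293 - (-0.4753)(-0.4753)] / [1 - (-0.4753)(-0.4753)]
         = -0.19661009 / 0.77408991 = -0.254.
Therefore phi_{22} = -0.2540.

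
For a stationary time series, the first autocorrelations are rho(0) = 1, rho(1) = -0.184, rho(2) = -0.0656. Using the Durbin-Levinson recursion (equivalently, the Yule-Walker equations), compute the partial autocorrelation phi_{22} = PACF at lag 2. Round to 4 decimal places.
\phi_{22} = -0.1029

The PACF at lag k is phi_{kk}, the last component of the solution
to the Yule-Walker system G_k phi = r_k where
  (G_k)_{ij} = rho(|i - j|), (r_k)_i = rho(i), i,j = 1..k.
Equivalently, Durbin-Levinson gives phi_{kk} iteratively:
  phi_{11} = rho(1)
  phi_{kk} = [rho(k) - sum_{j=1..k-1} phi_{k-1,j} rho(k-j)]
            / [1 - sum_{j=1..k-1} phi_{k-1,j} rho(j)],
  phi_{k,j} = phi_{k-1,j} - phi_{kk} phi_{k-1,k-j},  j = 1..k-1.
Step k = 1:
  phi_11 = rho(1) = -0.184.
Step k = 2:
  phi_22 = [rho(2) - phi_11 rho(1)] / [1 - phi_11 rho(1)] = [-0.0656 - (-0.184)(-0.184)] / [1 - (-0.184)(-0.184)]
         = -0.099456 / 0.966144 = -0.1029.
Therefore phi_{22} = -0.1029.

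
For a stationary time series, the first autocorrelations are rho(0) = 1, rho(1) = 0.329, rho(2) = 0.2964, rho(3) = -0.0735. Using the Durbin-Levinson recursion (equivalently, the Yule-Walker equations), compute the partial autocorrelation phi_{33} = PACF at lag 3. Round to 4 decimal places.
\phi_{33} = -0.2580

The PACF at lag k is phi_{kk}, the last component of the solution
to the Yule-Walker system G_k phi = r_k where
  (G_k)_{ij} = rho(|i - j|), (r_k)_i = rho(i), i,j = 1..k.
Equivalently, Durbin-Levinson gives phi_{kk} iteratively:
  phi_{11} = rho(1)
  phi_{kk} = [rho(k) - sum_{j=1..k-1} phi_{k-1,j} rho(k-j)]
            / [1 - sum_{j=1..k-1} phi_{k-1,j} rho(j)],
  phi_{k,j} = phi_{k-1,j} - phi_{kk} phi_{k-1,k-j},  j = 1..k-1.
Step k = 1:
  phi_11 = rho(1) = 0.329.
Step k = 2:
  phi_22 = [rho(2) - phi_11 rho(1)] / [1 - phi_11 rho(1)] = [0.2964 - (0.329)(0.329)] / [1 - (0.329)(0.329)]
         = 0.188159 / 0.891759 = 0.210998.
  Update: phi_21 = phi_11 - phi_22 phi_11 = 0.329 - (0.210998)(0.329) = 0.259582.
Step k = 3:
  phi_33 = [rho(3) - phi_21 rho(2) - phi_22 rho(1)] / [1 - phi_21 rho(1) - phi_22 rho(2)]
    numerator   = -0.0735 - (0.259582)(0.2964) - (0.210998)(0.329) = -0.21985825
    denominator = 1 - (0.259582)(0.329) - (0.210998)(0.2964) = 0.8520579
  phi_33 = -0.21985825 / 0.8520579 = -0.258.
Therefore phi_{33} = -0.2580.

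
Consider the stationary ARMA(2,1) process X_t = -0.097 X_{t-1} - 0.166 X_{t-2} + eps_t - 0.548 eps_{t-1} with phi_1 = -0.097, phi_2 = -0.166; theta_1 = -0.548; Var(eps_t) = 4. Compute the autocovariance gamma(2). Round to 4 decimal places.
\gamma(2) = -0.7279

Multiply the model equation by X_{t-k} and take expectations. With theta_0 = psi_0 = 1 and psi_j the MA(infinity) weights, this gives
  gamma(k) - sum_i phi_i gamma(k-i) = c_k,
  c_k = sigma^2 * sum_{j=k..q} theta_j psi_{j-k}   (c_k = 0 for k > q),
using gamma(-m) = gamma(m).
psi-weights needed (psi_j = theta_j + sum_i phi_i psi_{j-i}):
  psi_1 = theta_1 + phi_1 = -0.548 + (-0.097) = -0.645
Right-hand sides:
  c_0 = sigma^2 (1 + theta_1 psi_1) = 4 * (1 + (-0.548)(-0.645)) = 4 * 1.35346 = 5.41384
  c_1 = sigma^2 theta_1 = 4 * (-0.548) = -2.192
  c_2 = 0
Equations for k = 0, 1, 2 (AR order 2, c_2 = 0):
  (E0) gamma(0) = phi_1 gamma(1) + phi_2 gamma(2) + c_0
  (E1) gamma(1) = phi_1 gamma(0) + phi_2 gamma(1) + c_1
  (E2) gamma(2) = phi_1 gamma(1) + phi_2 gamma(0)
From (E1): gamma(1) = A gamma(0) + B with
  A = phi_1 / (1 - phi_2) = -0.097 / 1.166 = -0.08319,   B = c_1 / (1 - phi_2) = -2.192 / 1.166 = -1.879931.
Insert (E2) into (E0): gamma(0) (1 - phi_2^2) = phi_1 (1 + phi_2) gamma(1) + c_0.
  phi_1 (1 + phi_2) = (-0.097)(0.834) = -0.080898,   1 - phi_2^2 = 0.972444.
Replace gamma(1) by A gamma(0) + B and collect gamma(0):
  gamma(0) [0.972444 - (-0.080898)(-0.08319)] = (-0.080898)(-1.879931) + 5.41384
  gamma(0) * 0.965714 = 5.565923
  gamma(0) = 5.565923 / 0.965714 = 5.763531.
  gamma(1) = A gamma(0) + B = (-0.08319)(5.763531) + (-1.879931) = -2.359402.
  gamma(2) = phi_1 gamma(1) + phi_2 gamma(0) = (-0.097)(-2.359402) + (-0.166)(5.763531) = -0.727884.
Therefore gamma(2) = -0.7279 (to 4 decimal places).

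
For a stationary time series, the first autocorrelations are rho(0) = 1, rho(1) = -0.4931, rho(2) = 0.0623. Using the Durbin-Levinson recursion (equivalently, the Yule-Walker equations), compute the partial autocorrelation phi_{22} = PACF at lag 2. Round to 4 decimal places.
\phi_{22} = -0.2389

The PACF at lag k is phi_{kk}, the last component of the solution
to the Yule-Walker system G_k phi = r_k where
  (G_k)_{ij} = rho(|i - j|), (r_k)_i = rho(i), i,j = 1..k.
Equivalently, Durbin-Levinson gives phi_{kk} iteratively:
  phi_{11} = rho(1)
  phi_{kk} = [rho(k) - sum_{j=1..k-1} phi_{k-1,j} rho(k-j)]
            / [1 - sum_{j=1..k-1} phi_{k-1,j} rho(j)],
  phi_{k,j} = phi_{k-1,j} - phi_{kk} phi_{k-1,k-j},  j = 1..k-1.
Step k = 1:
  phi_11 = rho(1) = -0.4931.
Step k = 2:
  phi_22 = [rho(2) - phi_11 rho(1)] / [1 - phi_11 rho(1)] = [0.0623 - (-0.4931)(-0.4931)] / [1 - (-0.4931)(-0.4931)]
         = -0.18084761 / 0.75685239 = -0.2389.
Therefore phi_{22} = -0.2389.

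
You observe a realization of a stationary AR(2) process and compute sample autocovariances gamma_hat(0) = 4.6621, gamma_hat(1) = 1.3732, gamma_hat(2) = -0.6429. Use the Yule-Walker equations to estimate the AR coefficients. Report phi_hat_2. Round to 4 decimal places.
\hat\phi_{2} = -0.2460

The Yule-Walker equations for an AR(p) process read, in matrix form,
  Gamma_p phi = r_p,   with   (Gamma_p)_{ij} = gamma(|i - j|),
                       (r_p)_i = gamma(i),   i,j = 1..p.
Substitute the sample gammas (Toeplitz matrix and right-hand side of size 2):
  Gamma_p = [[4.6621, 1.3732], [1.3732, 4.6621]]
  r_p     = [1.3732, -0.6429]
Written out:
  4.6621 phi_1 + 1.3732 phi_2 = 1.3732
  1.3732 phi_1 + 4.6621 phi_2 = -0.6429
Solve by Cramer's rule:
  det = gamma(0)^2 - gamma(1)^2 = (4.6621)^2 - (1.3732)^2 = 21.73517641 - 1.88567824 = 19.84949817
  phi_hat_1 = [gamma(1) gamma(0) - gamma(1) gamma(2)] / det = [(1.3732)(4.6621) - (1.3732)(-0.6429)] / 19.84949817 = 7.284826 / 19.84949817 = 0.367
  phi_hat_2 = [gamma(0) gamma(2) - gamma(1)^2] / det = [(4.6621)(-0.6429) - (1.3732)^2] / 19.84949817 = -4.88294233 / 19.84949817 = -0.246
So phi_hat = [0.3670, -0.2460].
Therefore phi_hat_2 = -0.2460.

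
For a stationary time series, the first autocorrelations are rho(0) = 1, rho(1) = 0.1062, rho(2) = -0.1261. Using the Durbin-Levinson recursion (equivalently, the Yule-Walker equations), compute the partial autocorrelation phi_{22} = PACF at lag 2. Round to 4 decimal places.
\phi_{22} = -0.1389

The PACF at lag k is phi_{kk}, the last component of the solution
to the Yule-Walker system G_k phi = r_k where
  (G_k)_{ij} = rho(|i - j|), (r_k)_i = rho(i), i,j = 1..k.
Equivalently, Durbin-Levinson gives phi_{kk} iteratively:
  phi_{11} = rho(1)
  phi_{kk} = [rho(k) - sum_{j=1..k-1} phi_{k-1,j} rho(k-j)]
            / [1 - sum_{j=1..k-1} phi_{k-1,j} rho(j)],
  phi_{k,j} = phi_{k-1,j} - phi_{kk} phi_{k-1,k-j},  j = 1..k-1.
Step k = 1:
  phi_11 = rho(1) = 0.1062.
Step k = 2:
  phi_22 = [rho(2) - phi_11 rho(1)] / [1 - phi_11 rho(1)] = [-0.1261 - (0.1062)(0.1062)] / [1 - (0.1062)(0.1062)]
         = -0.13737844 / 0.98872156 = -0.1389.
Therefore phi_{22} = -0.1389.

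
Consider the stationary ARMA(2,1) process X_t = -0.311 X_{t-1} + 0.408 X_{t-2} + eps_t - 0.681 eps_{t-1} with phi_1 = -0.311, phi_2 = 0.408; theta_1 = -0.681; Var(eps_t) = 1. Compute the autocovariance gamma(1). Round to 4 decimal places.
\gamma(1) = -3.0474

Multiply the model equation by X_{t-k} and take expectations. With theta_0 = psi_0 = 1 and psi_j the MA(infinity) weights, this gives
  gamma(k) - sum_i phi_i gamma(k-i) = c_k,
  c_k = sigma^2 * sum_{j=k..q} theta_j psi_{j-k}   (c_k = 0 for k > q),
using gamma(-m) = gamma(m).
psi-weights needed (psi_j = theta_j + sum_i phi_i psi_{j-i}):
  psi_1 = theta_1 + phi_1 = -0.681 + (-0.311) = -0.992
Right-hand sides:
  c_0 = sigma^2 (1 + theta_1 psi_1) = 1 * (1 + (-0.681)(-0.992)) = 1 * 1.675552 = 1.675552
  c_1 = sigma^2 theta_1 = 1 * (-0.681) = -0.681
  c_2 = 0
Equations for k = 0, 1, 2 (AR order 2, c_2 = 0):
  (E0) gamma(0) = phi_1 gamma(1) + phi_2 gamma(2) + c_0
  (E1) gamma(1) = phi_1 gamma(0) + phi_2 gamma(1) + c_1
  (E2) gamma(2) = phi_1 gamma(1) + phi_2 gamma(0)
From (E1): gamma(1) = A gamma(0) + B with
  A = phi_1 / (1 - phi_2) = -0.311 / 0.592 = -0.525338,   B = c_1 / (1 - phi_2) = -0.681 / 0.592 = -1.150338.
Insert (E2) into (E0): gamma(0) (1 - phi_2^2) = phi_1 (1 + phi_2) gamma(1) + c_0.
  phi_1 (1 + phi_2) = (-0.311)(1.408) = -0.437888,   1 - phi_2^2 = 0.833536.
Replace gamma(1) by A gamma(0) + B and collect gamma(0):
  gamma(0) [0.833536 - (-0.437888)(-0.525338)] = (-0.437888)(-1.150338) + 1.675552
  gamma(0) * 0.603497 = 2.179271
  gamma(0) = 2.179271 / 0.603497 = 3.611073.
  gamma(1) = A gamma(0) + B = (-0.525338)(3.611073) + (-1.150338) = -3.047371.
Therefore gamma(1) = -3.0474 (to 4 decimal places).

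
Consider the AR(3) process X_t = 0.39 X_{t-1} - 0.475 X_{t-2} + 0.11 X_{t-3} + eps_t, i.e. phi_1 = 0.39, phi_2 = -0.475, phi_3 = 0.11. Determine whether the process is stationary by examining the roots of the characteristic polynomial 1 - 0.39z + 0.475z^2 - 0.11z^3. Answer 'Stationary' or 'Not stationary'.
\text{Stationary}

The AR(p) characteristic polynomial is P(z) = 1 - 0.39z + 0.475z^2 - 0.11z^3.
Stationarity requires all roots to lie outside the unit circle, i.e. |z| > 1 for every root.
Degree 3: look for a simple real root z0 first, then factor out (1 - z/z0) and solve the remaining quadratic.
Testing z0 = 4: P(4) = 1 + (-0.39)(4) + (0.475)(4)^2 + (-0.11)(4)^3
  = 1 + (-1.56) + (7.6) + (-7.04) = 0.  So z_0 = 4 is a root, |z_0| = 4.
Divide out the factor (1 - 0.25 z) = (1 - z/z0) (since 1/z0 = 0.25):
  P(z) = (1 - 0.25 z)(1 + (-0.14) z + (0.44) z^2)
  [check: z-coef -0.14 - (0.25) = -0.39; z^2-coef 0.44 - (0.25)(-0.14) = 0.475; z^3-coef -(0.25)(0.44) = -0.11.]
Remaining roots from the quadratic factor 1 + (-0.14) z + (0.44) z^2:
  Set 1 + (-0.14) z + (0.44) z^2 = 0, i.e. a z^2 + b z + c = 0 with a = 0.44, b = -0.14, c = 1.
  Discriminant D = b^2 - 4ac = (-0.14)^2 - 4*(0.44)*1 = 0.0196 - (1.76) = -1.7404.
  D < 0, so the roots are the complex-conjugate pair z = (-b +/- i sqrt(-D)) / (2a) = 0.1591 +/- 1.4991i.
  For a conjugate pair |z|^2 = z * conj(z) = (product of roots) = c/a = 1/(0.44) = 2.272727, so |z| = sqrt(2.272727) = 1.5076 for both roots.
Moduli of all roots: 4.0000, 1.5076, 1.5076.
All moduli strictly greater than 1? Yes.
Verdict: Stationary.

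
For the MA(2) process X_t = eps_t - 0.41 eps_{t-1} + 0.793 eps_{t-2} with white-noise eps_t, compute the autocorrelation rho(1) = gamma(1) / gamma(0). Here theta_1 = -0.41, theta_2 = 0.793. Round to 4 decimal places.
\rho(1) = -0.4091

For an MA(q) process with theta_0 = 1, the autocovariance is
  gamma(k) = sigma^2 * sum_{i=0..q-k} theta_i * theta_{i+k},
and rho(k) = gamma(k) / gamma(0). Sigma^2 cancels.
  numerator   = (1)*(-0.41) + (-0.41)*(0.793) = -0.73513.
  denominator = (1)^2 + (-0.41)^2 + (0.793)^2 = 1.796949.
  rho(1) = -0.73513 / 1.796949 = -0.4091.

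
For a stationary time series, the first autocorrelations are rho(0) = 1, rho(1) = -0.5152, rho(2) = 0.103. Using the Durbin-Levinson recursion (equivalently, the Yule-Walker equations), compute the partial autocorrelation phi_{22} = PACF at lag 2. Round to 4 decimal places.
\phi_{22} = -0.2211

The PACF at lag k is phi_{kk}, the last component of the solution
to the Yule-Walker system G_k phi = r_k where
  (G_k)_{ij} = rho(|i - j|), (r_k)_i = rho(i), i,j = 1..k.
Equivalently, Durbin-Levinson gives phi_{kk} iteratively:
  phi_{11} = rho(1)
  phi_{kk} = [rho(k) - sum_{j=1..k-1} phi_{k-1,j} rho(k-j)]
            / [1 - sum_{j=1..k-1} phi_{k-1,j} rho(j)],
  phi_{k,j} = phi_{k-1,j} - phi_{kk} phi_{k-1,k-j},  j = 1..k-1.
Step k = 1:
  phi_11 = rho(1) = -0.5152.
Step k = 2:
  phi_22 = [rho(2) - phi_11 rho(1)] / [1 - phi_11 rho(1)] = [0.103 - (-0.5152)(-0.5152)] / [1 - (-0.5152)(-0.5152)]
         = -0.16243104 / 0.73456896 = -0.2211.
Therefore phi_{22} = -0.2211.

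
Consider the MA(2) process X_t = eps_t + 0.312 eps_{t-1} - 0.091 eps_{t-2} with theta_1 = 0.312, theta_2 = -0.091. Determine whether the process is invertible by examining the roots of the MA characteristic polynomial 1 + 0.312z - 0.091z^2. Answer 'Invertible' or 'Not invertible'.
\text{Invertible}

The MA(q) characteristic polynomial is P(z) = 1 + 0.312z - 0.091z^2.
Invertibility requires all roots to lie outside the unit circle, i.e. |z| > 1 for every root.
Set 1 + (0.312) z + (-0.091) z^2 = 0, i.e. a z^2 + b z + c = 0 with a = -0.091, b = 0.312, c = 1.
Discriminant D = b^2 - 4ac = (0.312)^2 - 4*(-0.091)*1 = 0.097344 - (-0.364) = 0.461344.
D >= 0, so the roots are real: z = (-b +/- sqrt(D)) / (2a) = (-0.312 +/- 0.679223) / (-0.182).
  z_1 = (-0.312 + 0.679223) / (-0.182) = -2.0177,   |z_1| = 2.0177.
  z_2 = (-0.312 - 0.679223) / (-0.182) = 5.4463,   |z_2| = 5.4463.
Moduli of all roots: 2.0177, 5.4463.
All moduli strictly greater than 1? Yes.
Verdict: Invertible.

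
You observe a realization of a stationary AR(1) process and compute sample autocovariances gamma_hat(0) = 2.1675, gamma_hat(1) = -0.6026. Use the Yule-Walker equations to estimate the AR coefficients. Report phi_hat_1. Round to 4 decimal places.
\hat\phi_{1} = -0.2780

The Yule-Walker equations for an AR(p) process read, in matrix form,
  Gamma_p phi = r_p,   with   (Gamma_p)_{ij} = gamma(|i - j|),
                       (r_p)_i = gamma(i),   i,j = 1..p.
Substitute the sample gammas (Toeplitz matrix and right-hand side of size 1):
  Gamma_p = [[2.1675]]
  r_p     = [-0.6026]
With p = 1 this is the single equation gamma(0) phi_1 = gamma(1):
  phi_hat_1 = gamma(1) / gamma(0) = -0.6026 / 2.1675 = -0.2780.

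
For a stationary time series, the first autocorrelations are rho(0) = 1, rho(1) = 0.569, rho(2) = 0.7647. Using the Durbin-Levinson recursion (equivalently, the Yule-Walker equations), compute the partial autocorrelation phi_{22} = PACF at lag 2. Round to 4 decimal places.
\phi_{22} = 0.6520

The PACF at lag k is phi_{kk}, the last component of the solution
to the Yule-Walker system G_k phi = r_k where
  (G_k)_{ij} = rho(|i - j|), (r_k)_i = rho(i), i,j = 1..k.
Equivalently, Durbin-Levinson gives phi_{kk} iteratively:
  phi_{11} = rho(1)
  phi_{kk} = [rho(k) - sum_{j=1..k-1} phi_{k-1,j} rho(k-j)]
            / [1 - sum_{j=1..k-1} phi_{k-1,j} rho(j)],
  phi_{k,j} = phi_{k-1,j} - phi_{kk} phi_{k-1,k-j},  j = 1..k-1.
Step k = 1:
  phi_11 = rho(1) = 0.569.
Step k = 2:
  phi_22 = [rho(2) - phi_11 rho(1)] / [1 - phi_11 rho(1)] = [0.7647 - (0.569)(0.569)] / [1 - (0.569)(0.569)]
         = 0.440939 / 0.676239 = 0.652.
Therefore phi_{22} = 0.6520.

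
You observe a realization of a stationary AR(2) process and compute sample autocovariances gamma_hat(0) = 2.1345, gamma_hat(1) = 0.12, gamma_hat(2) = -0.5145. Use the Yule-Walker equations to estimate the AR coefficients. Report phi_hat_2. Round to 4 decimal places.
\hat\phi_{2} = -0.2450

The Yule-Walker equations for an AR(p) process read, in matrix form,
  Gamma_p phi = r_p,   with   (Gamma_p)_{ij} = gamma(|i - j|),
                       (r_p)_i = gamma(i),   i,j = 1..p.
Substitute the sample gammas (Toeplitz matrix and right-hand side of size 2):
  Gamma_p = [[2.1345, 0.12], [0.12, 2.1345]]
  r_p     = [0.12, -0.5145]
Written out:
  2.1345 phi_1 + 0.12 phi_2 = 0.12
  0.12 phi_1 + 2.1345 phi_2 = -0.5145
Solve by Cramer's rule:
  det = gamma(0)^2 - gamma(1)^2 = (2.1345)^2 - (0.12)^2 = 4.55609025 - 0.0144 = 4.54169025
  phi_hat_1 = [gamma(1) gamma(0) - gamma(1) gamma(2)] / det = [(0.12)(2.1345) - (0.12)(-0.5145)] / 4.54169025 = 0.31788 / 4.54169025 = 0.07
  phi_hat_2 = [gamma(0) gamma(2) - gamma(1)^2] / det = [(2.1345)(-0.5145) - (0.12)^2] / 4.54169025 = -1.11260025 / 4.54169025 = -0.245
So phi_hat = [0.0700, -0.2450].
Therefore phi_hat_2 = -0.2450.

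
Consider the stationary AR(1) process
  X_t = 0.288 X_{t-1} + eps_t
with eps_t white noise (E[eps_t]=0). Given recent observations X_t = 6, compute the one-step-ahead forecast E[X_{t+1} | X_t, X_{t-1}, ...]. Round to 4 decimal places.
E[X_{t+1} \mid \mathcal F_t] = 1.7280

For an AR(p) model X_t = c + sum_i phi_i X_{t-i} + eps_t, the
one-step-ahead conditional mean is
  E[X_{t+1} | X_t, ...] = c + sum_i phi_i X_{t+1-i}.
Substitute known values:
  E[X_{t+1} | ...] = (0.288) * (6)
                   = 1.7280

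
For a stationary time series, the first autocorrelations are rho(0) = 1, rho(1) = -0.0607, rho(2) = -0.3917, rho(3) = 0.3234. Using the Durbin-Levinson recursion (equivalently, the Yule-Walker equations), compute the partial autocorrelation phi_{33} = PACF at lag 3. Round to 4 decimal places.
\phi_{33} = 0.3170

The PACF at lag k is phi_{kk}, the last component of the solution
to the Yule-Walker system G_k phi = r_k where
  (G_k)_{ij} = rho(|i - j|), (r_k)_i = rho(i), i,j = 1..k.
Equivalently, Durbin-Levinson gives phi_{kk} iteratively:
  phi_{11} = rho(1)
  phi_{kk} = [rho(k) - sum_{j=1..k-1} phi_{k-1,j} rho(k-j)]
            / [1 - sum_{j=1..k-1} phi_{k-1,j} rho(j)],
  phi_{k,j} = phi_{k-1,j} - phi_{kk} phi_{k-1,k-j},  j = 1..k-1.
Step k = 1:
  phi_11 = rho(1) = -0.0607.
Step k = 2:
  phi_22 = [rho(2) - phi_11 rho(1)] / [1 - phi_11 rho(1)] = [-0.3917 - (-0.0607)(-0.0607)] / [1 - (-0.0607)(-0.0607)]
         = -0.39538449 / 0.99631551 = -0.396847.
  Update: phi_21 = phi_11 - phi_22 phi_11 = -0.0607 - (-0.396847)(-0.0607) = -0.084789.
Step k = 3:
  phi_33 = [rho(3) - phi_21 rho(2) - phi_22 rho(1)] / [1 - phi_21 rho(1) - phi_22 rho(2)]
    numerator   = 0.3234 - (-0.084789)(-0.3917) - (-0.396847)(-0.0607) = 0.26609972
    denominator = 1 - (-0.084789)(-0.0607) - (-0.396847)(-0.3917) = 0.83940849
  phi_33 = 0.26609972 / 0.83940849 = 0.317.
Therefore phi_{33} = 0.3170.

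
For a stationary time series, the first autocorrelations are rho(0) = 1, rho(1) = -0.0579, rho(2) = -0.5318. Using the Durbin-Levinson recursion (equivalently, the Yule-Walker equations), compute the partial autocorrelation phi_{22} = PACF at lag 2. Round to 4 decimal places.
\phi_{22} = -0.5370

The PACF at lag k is phi_{kk}, the last component of the solution
to the Yule-Walker system G_k phi = r_k where
  (G_k)_{ij} = rho(|i - j|), (r_k)_i = rho(i), i,j = 1..k.
Equivalently, Durbin-Levinson gives phi_{kk} iteratively:
  phi_{11} = rho(1)
  phi_{kk} = [rho(k) - sum_{j=1..k-1} phi_{k-1,j} rho(k-j)]
            / [1 - sum_{j=1..k-1} phi_{k-1,j} rho(j)],
  phi_{k,j} = phi_{k-1,j} - phi_{kk} phi_{k-1,k-j},  j = 1..k-1.
Step k = 1:
  phi_11 = rho(1) = -0.0579.
Step k = 2:
  phi_22 = [rho(2) - phi_11 rho(1)] / [1 - phi_11 rho(1)] = [-0.5318 - (-0.0579)(-0.0579)] / [1 - (-0.0579)(-0.0579)]
         = -0.53515241 / 0.99664759 = -0.537.
Therefore phi_{22} = -0.5370.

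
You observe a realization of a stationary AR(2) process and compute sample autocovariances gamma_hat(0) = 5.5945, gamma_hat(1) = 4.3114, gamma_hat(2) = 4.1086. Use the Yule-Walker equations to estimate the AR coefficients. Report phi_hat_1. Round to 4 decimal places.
\hat\phi_{1} = 0.5040

The Yule-Walker equations for an AR(p) process read, in matrix form,
  Gamma_p phi = r_p,   with   (Gamma_p)_{ij} = gamma(|i - j|),
                       (r_p)_i = gamma(i),   i,j = 1..p.
Substitute the sample gammas (Toeplitz matrix and right-hand side of size 2):
  Gamma_p = [[5.5945, 4.3114], [4.3114, 5.5945]]
  r_p     = [4.3114, 4.1086]
Written out:
  5.5945 phi_1 + 4.3114 phi_2 = 4.3114
  4.3114 phi_1 + 5.5945 phi_2 = 4.1086
Solve by Cramer's rule:
  det = gamma(0)^2 - gamma(1)^2 = (5.5945)^2 - (4.3114)^2 = 31.29843025 - 18.58816996 = 12.71026029
  phi_hat_1 = [gamma(1) gamma(0) - gamma(1) gamma(2)] / det = [(4.3114)(5.5945) - (4.3114)(4.1086)] / 12.71026029 = 6.40630926 / 12.71026029 = 0.504
  phi_hat_2 = [gamma(0) gamma(2) - gamma(1)^2] / det = [(5.5945)(4.1086) - (4.3114)^2] / 12.71026029 = 4.39739274 / 12.71026029 = 0.346
So phi_hat = [0.5040, 0.3460].
Therefore phi_hat_1 = 0.5040.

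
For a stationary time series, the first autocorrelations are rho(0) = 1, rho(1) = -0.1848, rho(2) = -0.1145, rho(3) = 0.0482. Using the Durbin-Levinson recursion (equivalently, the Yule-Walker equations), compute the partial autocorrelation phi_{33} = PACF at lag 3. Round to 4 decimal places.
\phi_{33} = -0.0049

The PACF at lag k is phi_{kk}, the last component of the solution
to the Yule-Walker system G_k phi = r_k where
  (G_k)_{ij} = rho(|i - j|), (r_k)_i = rho(i), i,j = 1..k.
Equivalently, Durbin-Levinson gives phi_{kk} iteratively:
  phi_{11} = rho(1)
  phi_{kk} = [rho(k) - sum_{j=1..k-1} phi_{k-1,j} rho(k-j)]
            / [1 - sum_{j=1..k-1} phi_{k-1,j} rho(j)],
  phi_{k,j} = phi_{k-1,j} - phi_{kk} phi_{k-1,k-j},  j = 1..k-1.
Step k = 1:
  phi_11 = rho(1) = -0.1848.
Step k = 2:
  phi_22 = [rho(2) - phi_11 rho(1)] / [1 - phi_11 rho(1)] = [-0.1145 - (-0.1848)(-0.1848)] / [1 - (-0.1848)(-0.1848)]
         = -0.14865104 / 0.96584896 = -0.153907.
  Update: phi_21 = phi_11 - phi_22 phi_11 = -0.1848 - (-0.153907)(-0.1848) = -0.213242.
Step k = 3:
  phi_33 = [rho(3) - phi_21 rho(2) - phi_22 rho(1)] / [1 - phi_21 rho(1) - phi_22 rho(2)]
    numerator   = 0.0482 - (-0.213242)(-0.1145) - (-0.153907)(-0.1848) = -0.00465825
    denominator = 1 - (-0.213242)(-0.1848) - (-0.153907)(-0.1145) = 0.94297051
  phi_33 = -0.00465825 / 0.94297051 = -0.0049.
Therefore phi_{33} = -0.0049.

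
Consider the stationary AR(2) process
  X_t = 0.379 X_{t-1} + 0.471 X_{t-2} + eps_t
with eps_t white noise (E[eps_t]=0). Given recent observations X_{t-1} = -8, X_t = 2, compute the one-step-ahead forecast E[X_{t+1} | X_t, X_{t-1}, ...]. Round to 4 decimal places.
E[X_{t+1} \mid \mathcal F_t] = -3.0100

For an AR(p) model X_t = c + sum_i phi_i X_{t-i} + eps_t, the
one-step-ahead conditional mean is
  E[X_{t+1} | X_t, ...] = c + sum_i phi_i X_{t+1-i}.
Substitute known values:
  E[X_{t+1} | ...] = (0.379) * (2) + (0.471) * (-8)
                   = -3.0100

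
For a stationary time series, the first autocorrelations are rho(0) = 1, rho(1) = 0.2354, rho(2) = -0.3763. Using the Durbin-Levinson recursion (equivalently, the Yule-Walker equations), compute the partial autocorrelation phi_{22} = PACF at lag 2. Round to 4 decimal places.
\phi_{22} = -0.4570

The PACF at lag k is phi_{kk}, the last component of the solution
to the Yule-Walker system G_k phi = r_k where
  (G_k)_{ij} = rho(|i - j|), (r_k)_i = rho(i), i,j = 1..k.
Equivalently, Durbin-Levinson gives phi_{kk} iteratively:
  phi_{11} = rho(1)
  phi_{kk} = [rho(k) - sum_{j=1..k-1} phi_{k-1,j} rho(k-j)]
            / [1 - sum_{j=1..k-1} phi_{k-1,j} rho(j)],
  phi_{k,j} = phi_{k-1,j} - phi_{kk} phi_{k-1,k-j},  j = 1..k-1.
Step k = 1:
  phi_11 = rho(1) = 0.2354.
Step k = 2:
  phi_22 = [rho(2) - phi_11 rho(1)] / [1 - phi_11 rho(1)] = [-0.3763 - (0.2354)(0.2354)] / [1 - (0.2354)(0.2354)]
         = -0.43171316 / 0.94458684 = -0.457.
Therefore phi_{22} = -0.4570.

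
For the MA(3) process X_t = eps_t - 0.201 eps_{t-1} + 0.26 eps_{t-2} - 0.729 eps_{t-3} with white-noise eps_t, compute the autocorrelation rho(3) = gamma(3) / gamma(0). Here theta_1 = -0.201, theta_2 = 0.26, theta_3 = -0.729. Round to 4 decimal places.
\rho(3) = -0.4447

For an MA(q) process with theta_0 = 1, the autocovariance is
  gamma(k) = sigma^2 * sum_{i=0..q-k} theta_i * theta_{i+k},
and rho(k) = gamma(k) / gamma(0). Sigma^2 cancels.
  numerator   = (1)*(-0.729) = -0.729.
  denominator = (1)^2 + (-0.201)^2 + (0.26)^2 + (-0.729)^2 = 1.639442.
  rho(3) = -0.729 / 1.639442 = -0.4447.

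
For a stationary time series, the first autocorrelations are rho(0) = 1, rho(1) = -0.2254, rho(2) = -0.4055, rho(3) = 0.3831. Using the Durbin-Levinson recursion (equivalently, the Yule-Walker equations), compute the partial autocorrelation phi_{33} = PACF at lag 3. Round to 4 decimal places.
\phi_{33} = 0.1910

The PACF at lag k is phi_{kk}, the last component of the solution
to the Yule-Walker system G_k phi = r_k where
  (G_k)_{ij} = rho(|i - j|), (r_k)_i = rho(i), i,j = 1..k.
Equivalently, Durbin-Levinson gives phi_{kk} iteratively:
  phi_{11} = rho(1)
  phi_{kk} = [rho(k) - sum_{j=1..k-1} phi_{k-1,j} rho(k-j)]
            / [1 - sum_{j=1..k-1} phi_{k-1,j} rho(j)],
  phi_{k,j} = phi_{k-1,j} - phi_{kk} phi_{k-1,k-j},  j = 1..k-1.
Step k = 1:
  phi_11 = rho(1) = -0.2254.
Step k = 2:
  phi_22 = [rho(2) - phi_11 rho(1)] / [1 - phi_11 rho(1)] = [-0.4055 - (-0.2254)(-0.2254)] / [1 - (-0.2254)(-0.2254)]
         = -0.45630516 / 0.94919484 = -0.480729.
  Update: phi_21 = phi_11 - phi_22 phi_11 = -0.2254 - (-0.480729)(-0.2254) = -0.333756.
Step k = 3:
  phi_33 = [rho(3) - phi_21 rho(2) - phi_22 rho(1)] / [1 - phi_21 rho(1) - phi_22 rho(2)]
    numerator   = 0.3831 - (-0.333756)(-0.4055) - (-0.480729)(-0.2254) = 0.13940561
    denominator = 1 - (-0.333756)(-0.2254) - (-0.480729)(-0.4055) = 0.72983587
  phi_33 = 0.13940561 / 0.72983587 = 0.191.
Therefore phi_{33} = 0.1910.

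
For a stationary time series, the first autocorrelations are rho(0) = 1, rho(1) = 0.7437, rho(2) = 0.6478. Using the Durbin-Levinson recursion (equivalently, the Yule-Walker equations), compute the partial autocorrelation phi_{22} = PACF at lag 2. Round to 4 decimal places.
\phi_{22} = 0.2119

The PACF at lag k is phi_{kk}, the last component of the solution
to the Yule-Walker system G_k phi = r_k where
  (G_k)_{ij} = rho(|i - j|), (r_k)_i = rho(i), i,j = 1..k.
Equivalently, Durbin-Levinson gives phi_{kk} iteratively:
  phi_{11} = rho(1)
  phi_{kk} = [rho(k) - sum_{j=1..k-1} phi_{k-1,j} rho(k-j)]
            / [1 - sum_{j=1..k-1} phi_{k-1,j} rho(j)],
  phi_{k,j} = phi_{k-1,j} - phi_{kk} phi_{k-1,k-j},  j = 1..k-1.
Step k = 1:
  phi_11 = rho(1) = 0.7437.
Step k = 2:
  phi_22 = [rho(2) - phi_11 rho(1)] / [1 - phi_11 rho(1)] = [0.6478 - (0.7437)(0.7437)] / [1 - (0.7437)(0.7437)]
         = 0.09471031 / 0.44691031 = 0.2119.
Therefore phi_{22} = 0.2119.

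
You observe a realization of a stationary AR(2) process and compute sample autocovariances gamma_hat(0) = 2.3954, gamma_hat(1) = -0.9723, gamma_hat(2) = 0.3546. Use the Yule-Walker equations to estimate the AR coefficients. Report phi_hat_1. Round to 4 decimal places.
\hat\phi_{1} = -0.4140

The Yule-Walker equations for an AR(p) process read, in matrix form,
  Gamma_p phi = r_p,   with   (Gamma_p)_{ij} = gamma(|i - j|),
                       (r_p)_i = gamma(i),   i,j = 1..p.
Substitute the sample gammas (Toeplitz matrix and right-hand side of size 2):
  Gamma_p = [[2.3954, -0.9723], [-0.9723, 2.3954]]
  r_p     = [-0.9723, 0.3546]
Written out:
  2.3954 phi_1 - 0.9723 phi_2 = -0.9723
  -0.9723 phi_1 + 2.3954 phi_2 = 0.3546
Solve by Cramer's rule:
  det = gamma(0)^2 - gamma(1)^2 = (2.3954)^2 - (-0.9723)^2 = 5.73794116 - 0.94536729 = 4.79257387
  phi_hat_1 = [gamma(1) gamma(0) - gamma(1) gamma(2)] / det = [(-0.9723)(2.3954) - (-0.9723)(0.3546)] / 4.79257387 = -1.98426984 / 4.79257387 = -0.414
  phi_hat_2 = [gamma(0) gamma(2) - gamma(1)^2] / det = [(2.3954)(0.3546) - (-0.9723)^2] / 4.79257387 = -0.09595845 / 4.79257387 = -0.02
So phi_hat = [-0.4140, -0.0200].
Therefore phi_hat_1 = -0.4140.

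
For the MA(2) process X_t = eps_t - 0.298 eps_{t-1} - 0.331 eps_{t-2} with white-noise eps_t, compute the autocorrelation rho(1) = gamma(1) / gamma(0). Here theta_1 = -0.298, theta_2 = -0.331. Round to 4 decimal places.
\rho(1) = -0.1664

For an MA(q) process with theta_0 = 1, the autocovariance is
  gamma(k) = sigma^2 * sum_{i=0..q-k} theta_i * theta_{i+k},
and rho(k) = gamma(k) / gamma(0). Sigma^2 cancels.
  numerator   = (1)*(-0.298) + (-0.298)*(-0.331) = -0.199362.
  denominator = (1)^2 + (-0.298)^2 + (-0.331)^2 = 1.198365.
  rho(1) = -0.199362 / 1.198365 = -0.1664.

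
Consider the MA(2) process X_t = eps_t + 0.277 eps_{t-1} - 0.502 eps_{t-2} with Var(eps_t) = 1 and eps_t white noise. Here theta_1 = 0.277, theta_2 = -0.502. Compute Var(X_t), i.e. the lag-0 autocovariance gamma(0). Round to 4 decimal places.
\gamma(0) = 1.3287

For an MA(q) process X_t = eps_t + sum_i theta_i eps_{t-i} with
Var(eps_t) = sigma^2, the variance is
  gamma(0) = sigma^2 * (1 + sum_i theta_i^2).
  sum_i theta_i^2 = (0.277)^2 + (-0.502)^2 = 0.076729 + 0.252004 = 0.328733.
  gamma(0) = 1 * (1 + 0.328733) = 1 * 1.328733 = 1.328733, which rounds to 1.3287.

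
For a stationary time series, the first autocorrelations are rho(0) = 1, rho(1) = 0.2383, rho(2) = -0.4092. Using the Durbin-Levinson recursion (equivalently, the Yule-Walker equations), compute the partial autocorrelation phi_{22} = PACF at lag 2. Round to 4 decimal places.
\phi_{22} = -0.4940

The PACF at lag k is phi_{kk}, the last component of the solution
to the Yule-Walker system G_k phi = r_k where
  (G_k)_{ij} = rho(|i - j|), (r_k)_i = rho(i), i,j = 1..k.
Equivalently, Durbin-Levinson gives phi_{kk} iteratively:
  phi_{11} = rho(1)
  phi_{kk} = [rho(k) - sum_{j=1..k-1} phi_{k-1,j} rho(k-j)]
            / [1 - sum_{j=1..k-1} phi_{k-1,j} rho(j)],
  phi_{k,j} = phi_{k-1,j} - phi_{kk} phi_{k-1,k-j},  j = 1..k-1.
Step k = 1:
  phi_11 = rho(1) = 0.2383.
Step k = 2:
  phi_22 = [rho(2) - phi_11 rho(1)] / [1 - phi_11 rho(1)] = [-0.4092 - (0.2383)(0.2383)] / [1 - (0.2383)(0.2383)]
         = -0.46598689 / 0.94321311 = -0.494.
Therefore phi_{22} = -0.4940.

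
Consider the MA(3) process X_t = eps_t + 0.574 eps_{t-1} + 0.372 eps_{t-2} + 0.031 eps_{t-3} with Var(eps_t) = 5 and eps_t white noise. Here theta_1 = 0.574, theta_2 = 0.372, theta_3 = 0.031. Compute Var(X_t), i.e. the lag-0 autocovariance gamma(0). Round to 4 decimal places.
\gamma(0) = 7.3441

For an MA(q) process X_t = eps_t + sum_i theta_i eps_{t-i} with
Var(eps_t) = sigma^2, the variance is
  gamma(0) = sigma^2 * (1 + sum_i theta_i^2).
  sum_i theta_i^2 = (0.574)^2 + (0.372)^2 + (0.031)^2 = 0.329476 + 0.138384 + 0.000961 = 0.468821.
  gamma(0) = 5 * (1 + 0.468821) = 5 * 1.468821 = 7.344105, which rounds to 7.3441.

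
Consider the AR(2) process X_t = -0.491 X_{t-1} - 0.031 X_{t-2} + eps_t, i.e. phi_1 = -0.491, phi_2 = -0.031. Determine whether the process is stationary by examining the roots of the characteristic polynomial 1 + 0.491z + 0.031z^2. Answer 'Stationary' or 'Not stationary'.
\text{Stationary}

The AR(p) characteristic polynomial is P(z) = 1 + 0.491z + 0.031z^2.
Stationarity requires all roots to lie outside the unit circle, i.e. |z| > 1 for every root.
Set 1 + (0.491) z + (0.031) z^2 = 0, i.e. a z^2 + b z + c = 0 with a = 0.031, b = 0.491, c = 1.
Discriminant D = b^2 - 4ac = (0.491)^2 - 4*(0.031)*1 = 0.241081 - (0.124) = 0.117081.
D >= 0, so the roots are real: z = (-b +/- sqrt(D)) / (2a) = (-0.491 +/- 0.342171) / (0.062).
  z_1 = (-0.491 + 0.342171) / (0.062) = -2.4005,   |z_1| = 2.4005.
  z_2 = (-0.491 - 0.342171) / (0.062) = -13.4382,   |z_2| = 13.4382.
Moduli of all roots: 2.4005, 13.4382.
All moduli strictly greater than 1? Yes.
Verdict: Stationary.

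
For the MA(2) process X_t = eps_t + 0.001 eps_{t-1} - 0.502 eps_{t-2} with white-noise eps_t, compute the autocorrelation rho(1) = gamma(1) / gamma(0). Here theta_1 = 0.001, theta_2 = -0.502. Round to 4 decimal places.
\rho(1) = 0.0004

For an MA(q) process with theta_0 = 1, the autocovariance is
  gamma(k) = sigma^2 * sum_{i=0..q-k} theta_i * theta_{i+k},
and rho(k) = gamma(k) / gamma(0). Sigma^2 cancels.
  numerator   = (1)*(0.001) + (0.001)*(-0.502) = 0.000498.
  denominator = (1)^2 + (0.001)^2 + (-0.502)^2 = 1.252005.
  rho(1) = 0.000498 / 1.252005 = 0.0004.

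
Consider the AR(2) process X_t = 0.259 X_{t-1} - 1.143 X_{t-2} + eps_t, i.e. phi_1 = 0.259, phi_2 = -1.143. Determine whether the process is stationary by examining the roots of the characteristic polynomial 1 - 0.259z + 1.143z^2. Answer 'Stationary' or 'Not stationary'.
\text{Not stationary}

The AR(p) characteristic polynomial is P(z) = 1 - 0.259z + 1.143z^2.
Stationarity requires all roots to lie outside the unit circle, i.e. |z| > 1 for every root.
Set 1 + (-0.259) z + (1.143) z^2 = 0, i.e. a z^2 + b z + c = 0 with a = 1.143, b = -0.259, c = 1.
Discriminant D = b^2 - 4ac = (-0.259)^2 - 4*(1.143)*1 = 0.067081 - (4.572) = -4.504919.
D < 0, so the roots are the complex-conjugate pair z = (-b +/- i sqrt(-D)) / (2a) = 0.1133 +/- 0.9285i.
For a conjugate pair |z|^2 = z * conj(z) = (product of roots) = c/a = 1/(1.143) = 0.874891, so |z| = sqrt(0.874891) = 0.9354 for both roots.
Moduli of all roots: 0.9354, 0.9354.
All moduli strictly greater than 1? No.
Verdict: Not stationary.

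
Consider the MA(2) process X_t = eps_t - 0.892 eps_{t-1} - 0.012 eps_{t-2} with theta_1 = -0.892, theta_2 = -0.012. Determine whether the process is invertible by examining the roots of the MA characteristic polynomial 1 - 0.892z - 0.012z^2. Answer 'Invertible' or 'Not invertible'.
\text{Invertible}

The MA(q) characteristic polynomial is P(z) = 1 - 0.892z - 0.012z^2.
Invertibility requires all roots to lie outside the unit circle, i.e. |z| > 1 for every root.
Set 1 + (-0.892) z + (-0.012) z^2 = 0, i.e. a z^2 + b z + c = 0 with a = -0.012, b = -0.892, c = 1.
Discriminant D = b^2 - 4ac = (-0.892)^2 - 4*(-0.012)*1 = 0.795664 - (-0.048) = 0.843664.
D >= 0, so the roots are real: z = (-b +/- sqrt(D)) / (2a) = (0.892 +/- 0.918512) / (-0.024).
  z_1 = (0.892 + 0.918512) / (-0.024) = -75.438,   |z_1| = 75.438.
  z_2 = (0.892 - 0.918512) / (-0.024) = 1.1047,   |z_2| = 1.1047.
Moduli of all roots: 75.4380, 1.1047.
All moduli strictly greater than 1? Yes.
Verdict: Invertible.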